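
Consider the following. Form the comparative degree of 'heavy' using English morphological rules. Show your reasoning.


Apply comparative formation (consonant + y: change y to i, add -er): 'heavy' -> 'heavier'.

heavier


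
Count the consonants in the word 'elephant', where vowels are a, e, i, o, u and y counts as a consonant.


Consonants in 'elephant': l, p, h, n, t = 5 consonants.

5


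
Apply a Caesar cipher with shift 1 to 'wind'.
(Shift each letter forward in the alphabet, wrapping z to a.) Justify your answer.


Shift each letter by 1: w -> x, i -> j, n -> o, d -> e. Result: 'xjoe'.

xjoe


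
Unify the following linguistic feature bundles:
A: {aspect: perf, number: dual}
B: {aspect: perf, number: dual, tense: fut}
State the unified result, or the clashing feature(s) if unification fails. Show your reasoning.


Compare features:
aspect: A=perf vs B=perf -> unified: perf
number: A=dual vs B=dual -> unified: dual
tense: A=_ vs B=fut -> unified: fut
No clashes found.

Unified: {aspect: perf, number: dual, tense: fut}


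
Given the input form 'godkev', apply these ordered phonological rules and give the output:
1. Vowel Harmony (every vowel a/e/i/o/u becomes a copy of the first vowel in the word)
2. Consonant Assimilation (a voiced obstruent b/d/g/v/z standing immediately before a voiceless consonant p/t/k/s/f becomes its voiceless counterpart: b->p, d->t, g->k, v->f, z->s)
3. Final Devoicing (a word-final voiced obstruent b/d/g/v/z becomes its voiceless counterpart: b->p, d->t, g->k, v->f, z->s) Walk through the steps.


Starting form: 'godkev'
Rule 1: Vowel Harmony: all vowels become 'o' (matching first vowel). 'godkev' -> 'godkov'
Rule 2: Consonant Assimilation: voiced obstruent before voiceless consonant becomes voiceless ('dk' -> 'tk'). 'godkov' -> 'gotkov'
Rule 3: Final Devoicing: word-final voiced obstruent 'v' becomes voiceless 'f'. 'gotkov' -> 'gotkof'
Final form: 'gotkof'

gotkof


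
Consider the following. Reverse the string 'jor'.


Reverse 'jor' character by character: 'roj'.

roj


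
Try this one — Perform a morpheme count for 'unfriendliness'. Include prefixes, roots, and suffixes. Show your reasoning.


Decomposition: un- (prefix) + friend (root) + -ly (suffix) + -ness (suffix) = 4 morpheme(s)

4 morphemes


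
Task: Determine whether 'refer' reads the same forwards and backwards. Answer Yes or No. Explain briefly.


Forward: 'refer'
Reversed: 'refer'
They are identical.

Yes


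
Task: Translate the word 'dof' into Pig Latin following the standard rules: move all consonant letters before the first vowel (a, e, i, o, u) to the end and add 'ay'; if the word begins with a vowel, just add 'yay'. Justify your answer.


'dof': move consonant cluster 'd' to end and add 'ay': 'ofday'.

ofday


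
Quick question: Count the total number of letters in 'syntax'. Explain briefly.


Spell out 'syntax' and number each letter: s(1), y(2), n(3), t(4), a(5), x(6). Total: 6 letters.

6


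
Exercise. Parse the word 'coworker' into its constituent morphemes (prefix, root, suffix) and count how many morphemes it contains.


Step 1: Identify prefix: 'co' (meaning: together)
Step 2: Identify root: 'work'
Step 3: Identify suffix(es): 'er'
Decomposition: co- (prefix: together) + work (root) + -er (suffix: one who)
Total morphemes: 3

3 morphemes (co- (prefix: together) + work (root) + -er (suffix: one who))


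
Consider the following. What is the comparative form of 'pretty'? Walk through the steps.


Apply comparative formation (consonant + y: change y to i, add -er): 'pretty' -> 'prettier'.

prettier


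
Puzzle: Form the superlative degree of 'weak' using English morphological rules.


Apply superlative formation (add -est): 'weak' -> 'weakest'.

weakest


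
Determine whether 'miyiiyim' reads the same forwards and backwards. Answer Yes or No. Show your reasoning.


Forward: 'miyiiyim'
Reversed: 'miyiiyim'
They are identical.

Yes


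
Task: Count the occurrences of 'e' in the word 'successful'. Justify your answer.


Letter 'e' in 'successful': found at position(s) 5 = 1 occurrence(s).

1


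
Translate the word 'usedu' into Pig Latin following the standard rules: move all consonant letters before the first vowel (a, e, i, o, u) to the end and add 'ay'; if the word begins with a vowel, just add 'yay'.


'usedu' starts with a vowel, so add 'yay': 'useduyay'.

useduyay


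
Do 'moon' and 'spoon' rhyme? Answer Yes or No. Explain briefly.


Rime (stressed vowel + following sounds) of 'moon': -oon = /uːn/
Rime of 'spoon': -oon = /uːn/
/uːn/ and /uːn/ are the same ending sound, so the words rhyme.

Yes


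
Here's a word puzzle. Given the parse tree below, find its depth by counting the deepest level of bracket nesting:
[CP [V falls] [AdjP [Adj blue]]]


Count bracket nesting levels:
'[' at pos 0: depth = 1
'[' at pos 4: depth = 2
'[' at pos 14: depth = 2
'[' at pos 20: depth = 3
Maximum depth reached: 3

3


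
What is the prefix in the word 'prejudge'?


The word 'prejudge' = 'pre' (prefix) + 'judge' (root). The prefix is 'pre'.

pre


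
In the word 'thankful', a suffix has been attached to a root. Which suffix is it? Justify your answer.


The word 'thankful' = 'thank' (root) + '-ful' (suffix). The suffix is '-ful'.

ful


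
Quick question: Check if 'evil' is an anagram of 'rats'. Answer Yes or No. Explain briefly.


Sorted letters of 'evil': 'eilv'
Sorted letters of 'rats': 'arst'
They do not match.

No


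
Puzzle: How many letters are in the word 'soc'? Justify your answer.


Spell out 'soc' and number each letter: s(1), o(2), c(3). Total: 3 letters.

3


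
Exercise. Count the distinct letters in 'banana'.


Unique letters in 'banana': {a, b, n} = 3 distinct letters.

3


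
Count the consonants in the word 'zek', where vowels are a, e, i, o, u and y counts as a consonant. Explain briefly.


Consonants in 'zek': z, k = 2 consonants.

2


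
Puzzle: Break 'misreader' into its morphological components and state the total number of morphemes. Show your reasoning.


Step 1: Identify prefix: 'mis' (meaning: wrongly)
Step 2: Identify root: 'read'
Step 3: Identify suffix(es): 'er'
Decomposition: mis- (prefix: wrongly) + read (root) + -er (suffix: one who)
Total morphemes: 3

3 morphemes (mis- (prefix: wrongly) + read (root) + -er (suffix: one who))


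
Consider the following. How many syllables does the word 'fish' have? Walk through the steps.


Break 'fish' into syllables: fish -> fish = 1 syllable

1 syllable


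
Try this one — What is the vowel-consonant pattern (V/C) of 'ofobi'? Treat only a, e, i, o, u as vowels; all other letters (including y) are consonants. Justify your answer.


Letter mapping: o = V, f = C, o = V, b = C, i = V.

VCVCV


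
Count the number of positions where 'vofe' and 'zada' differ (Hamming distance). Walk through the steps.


Alignment:
Position 1: 'v' vs 'z' = DIFFER
Position 2: 'o' vs 'a' = DIFFER
Position 3: 'f' vs 'd' = DIFFER
Position 4: 'e' vs 'a' = DIFFER
Total differences: 4

4


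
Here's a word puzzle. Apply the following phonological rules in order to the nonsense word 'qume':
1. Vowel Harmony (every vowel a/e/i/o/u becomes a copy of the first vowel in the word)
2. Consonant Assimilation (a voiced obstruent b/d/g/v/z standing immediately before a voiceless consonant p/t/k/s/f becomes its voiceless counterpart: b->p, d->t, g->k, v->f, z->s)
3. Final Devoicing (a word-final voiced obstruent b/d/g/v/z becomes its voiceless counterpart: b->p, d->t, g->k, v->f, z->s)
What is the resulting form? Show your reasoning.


Starting form: 'qume'
Rule 1: Vowel Harmony: all vowels become 'u' (matching first vowel). 'qume' -> 'qumu'
Rule 2: Consonant Assimilation: no voiced obstruent (b/d/g/v/z) stands immediately before a voiceless consonant (p/t/k/s/f). No change.
Rule 3: Final Devoicing: the word ends in the vowel 'u', not a consonant. No change.
Final form: 'qumu'

qumu


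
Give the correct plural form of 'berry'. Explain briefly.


Apply rule: Change -y to -ies (consonant + y). 'berry' becomes 'berries'.

berries


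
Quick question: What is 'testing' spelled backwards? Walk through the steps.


Reverse 'testing' character by character: 'gnitset'.

gnitset


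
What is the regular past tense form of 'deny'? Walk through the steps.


Apply rule: Change -y to -ied. 'deny' becomes 'denied'.

denied


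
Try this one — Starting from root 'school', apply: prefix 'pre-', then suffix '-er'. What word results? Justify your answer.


Step 1: Add prefix 'pre-' to 'school' = 'preschool'
Step 2: Add suffix '-er' to 'preschool' = 'preschooler'

preschooler


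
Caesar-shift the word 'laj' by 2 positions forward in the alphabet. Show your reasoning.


Shift each letter by 2: l -> n, a -> c, j -> l. Result: 'ncl'.

ncl


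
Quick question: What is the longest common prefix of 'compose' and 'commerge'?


Compare from the start: 3 characters match: 'com'. Mismatch at position 4: 'p' vs 'm'.

com


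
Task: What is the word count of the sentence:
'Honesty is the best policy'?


Split into words: Honesty | is | the | best | policy = 5 words.

5


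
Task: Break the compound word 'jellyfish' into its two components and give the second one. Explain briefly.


Split 'jellyfish' into 'jelly' + 'fish'. The second part is 'fish'.

fish


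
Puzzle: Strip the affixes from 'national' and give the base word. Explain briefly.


Remove suffix '-al' from 'national' to get root 'nation'.

nation


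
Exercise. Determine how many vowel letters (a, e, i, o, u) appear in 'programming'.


Vowels in 'programming': o, a, i = 3 vowels.

3


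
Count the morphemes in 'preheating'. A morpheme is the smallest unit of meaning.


Decomposition: pre- (prefix) + heat (root) + -ing (suffix) = 3 morpheme(s)

3 morphemes


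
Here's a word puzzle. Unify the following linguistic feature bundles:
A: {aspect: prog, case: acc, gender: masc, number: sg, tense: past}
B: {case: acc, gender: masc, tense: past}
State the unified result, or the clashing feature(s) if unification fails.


Compare features:
aspect: A=prog vs B=_ -> unified: prog
case: A=acc vs B=acc -> unified: acc
gender: A=masc vs B=masc -> unified: masc
number: A=sg vs B=_ -> unified: sg
tense: A=past vs B=past -> unified: past
No clashes found.

Unified: {aspect: prog, case: acc, gender: masc, number: sg, tense: past}


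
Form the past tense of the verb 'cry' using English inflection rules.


Apply rule: Change -y to -ied. 'cry' becomes 'cried'.

cried


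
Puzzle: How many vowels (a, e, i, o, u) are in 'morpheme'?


Vowels in 'morpheme': o, e, e = 3 vowels.

3


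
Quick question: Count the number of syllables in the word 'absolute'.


Break 'absolute' into syllables: ab-so-lute -> ab | so | lute = 3 syllables

3 syllables


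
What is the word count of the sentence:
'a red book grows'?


Split into words: a | red | book | grows = 4 words.

4


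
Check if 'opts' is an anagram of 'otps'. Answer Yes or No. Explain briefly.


Sorted letters of 'opts': 'opst'
Sorted letters of 'otps': 'opst'
They match.

Yes


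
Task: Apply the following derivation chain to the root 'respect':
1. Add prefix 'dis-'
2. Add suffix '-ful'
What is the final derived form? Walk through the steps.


Step 1: Add prefix 'dis-' to 'respect' = 'disrespect'
Step 2: Add suffix '-ful' to 'disrespect' = 'disrespectful'

disrespectful


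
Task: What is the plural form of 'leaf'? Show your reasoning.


Apply rule: Change -f to -ves. 'leaf' becomes 'leaves'.

leaves


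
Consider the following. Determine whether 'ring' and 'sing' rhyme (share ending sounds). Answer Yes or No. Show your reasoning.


Rime (stressed vowel + following sounds) of 'ring': -ing = /ɪŋ/
Rime of 'sing': -ing = /ɪŋ/
/ɪŋ/ and /ɪŋ/ are the same ending sound, so the words rhyme.

Yes


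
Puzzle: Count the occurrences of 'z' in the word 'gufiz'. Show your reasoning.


Letter 'z' in 'gufiz': found at position(s) 5 = 1 occurrence(s).

1


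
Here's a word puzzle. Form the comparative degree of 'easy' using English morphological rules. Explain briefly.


Apply comparative formation (consonant + y: change y to i, add -er): 'easy' -> 'easier'.

easier


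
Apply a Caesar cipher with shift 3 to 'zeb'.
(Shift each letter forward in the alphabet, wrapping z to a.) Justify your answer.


Shift each letter by 3: z -> c, e -> h, b -> e. Result: 'che'.

che


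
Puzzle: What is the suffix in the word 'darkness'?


The word 'darkness' = 'dark' (root) + '-ness' (suffix). The suffix is '-ness'.

ness


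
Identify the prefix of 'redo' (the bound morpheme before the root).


The word 'redo' = 're' (prefix) + 'do' (root). The prefix is 're'.

re


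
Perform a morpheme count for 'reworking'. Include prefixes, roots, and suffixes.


Decomposition: re- (prefix) + work (root) + -ing (suffix) = 3 morpheme(s)

3 morphemes


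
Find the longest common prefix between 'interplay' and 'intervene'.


Compare from the start: 5 characters match: 'inter'. Mismatch at position 6: 'p' vs 'v'.

inter


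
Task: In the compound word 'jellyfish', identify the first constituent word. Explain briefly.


Split 'jellyfish' into 'jelly' + 'fish'. The first part is 'jelly'.

jelly


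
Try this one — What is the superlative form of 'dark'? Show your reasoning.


Apply superlative formation (add -est): 'dark' -> 'darkest'.

darkest


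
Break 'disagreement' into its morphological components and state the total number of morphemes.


Step 1: Identify prefix: 'dis' (meaning: not/apart)
Step 2: Identify root: 'agree'
Step 3: Identify suffix(es): 'ment'
Decomposition: dis- (prefix: not/apart) + agree (root) + -ment (suffix: action/result)
Total morphemes: 3

3 morphemes (dis- (prefix: not/apart) + agree (root) + -ment (suffix: action/result))


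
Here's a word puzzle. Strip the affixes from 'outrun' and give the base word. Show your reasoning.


Remove prefix 'out' from 'outrun' to get root 'run'.

run


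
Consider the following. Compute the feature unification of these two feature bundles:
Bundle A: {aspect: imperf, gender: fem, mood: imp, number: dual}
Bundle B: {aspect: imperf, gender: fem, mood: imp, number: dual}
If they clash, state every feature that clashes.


Compare features:
aspect: A=imperf vs B=imperf -> unified: imperf
gender: A=fem vs B=fem -> unified: fem
mood: A=imp vs B=imp -> unified: imp
number: A=dual vs B=dual -> unified: dual
No clashes found.

Unified: {aspect: imperf, gender: fem, mood: imp, number: dual}


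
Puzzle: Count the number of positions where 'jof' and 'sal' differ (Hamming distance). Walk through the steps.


Alignment:
Position 1: 'j' vs 's' = DIFFER
Position 2: 'o' vs 'a' = DIFFER
Position 3: 'f' vs 'l' = DIFFER
Total differences: 3

3


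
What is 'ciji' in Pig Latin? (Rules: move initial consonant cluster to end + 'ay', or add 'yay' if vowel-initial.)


'ciji': move consonant cluster 'c' to end and add 'ay': 'ijicay'.

ijicay


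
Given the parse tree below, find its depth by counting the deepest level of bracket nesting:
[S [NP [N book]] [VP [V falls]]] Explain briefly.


Count bracket nesting levels:
'[' at pos 0: depth = 1
'[' at pos 3: depth = 2
'[' at pos 7: depth = 3
'[' at pos 17: depth = 2
'[' at pos 21: depth = 3
Maximum depth reached: 3

3


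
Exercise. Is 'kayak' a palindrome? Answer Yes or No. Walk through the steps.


Forward: 'kayak'
Reversed: 'kayak'
They are identical.

Yes


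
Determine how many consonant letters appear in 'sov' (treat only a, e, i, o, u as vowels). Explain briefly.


Consonants in 'sov': s, v = 2 consonants.

2


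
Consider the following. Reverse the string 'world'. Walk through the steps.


Reverse 'world' character by character: 'dlrow'.

dlrow


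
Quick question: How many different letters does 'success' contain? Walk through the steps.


Unique letters in 'success': {c, e, s, u} = 4 distinct letters.

4


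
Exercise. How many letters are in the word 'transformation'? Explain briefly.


Spell out 'transformation' and number each letter: t(1), r(2), a(3), n(4), s(5), f(6), o(7), r(8), m(9), a(10), t(11), i(12), o(13), n(14). Total: 14 letters.

14


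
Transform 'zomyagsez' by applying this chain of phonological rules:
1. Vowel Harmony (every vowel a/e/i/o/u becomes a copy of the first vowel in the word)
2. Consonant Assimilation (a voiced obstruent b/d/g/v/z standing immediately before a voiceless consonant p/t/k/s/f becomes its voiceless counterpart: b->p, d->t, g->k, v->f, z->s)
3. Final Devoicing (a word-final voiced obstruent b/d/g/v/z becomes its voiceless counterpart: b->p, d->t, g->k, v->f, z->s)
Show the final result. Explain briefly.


Starting form: 'zomyagsez'
Rule 1: Vowel Harmony: all vowels become 'o' (matching first vowel). 'zomyagsez' -> 'zomyogsoz'
Rule 2: Consonant Assimilation: voiced obstruent before voiceless consonant becomes voiceless ('gs' -> 'ks'). 'zomyogsoz' -> 'zomyoksoz'
Rule 3: Final Devoicing: word-final voiced obstruent 'z' becomes voiceless 's'. 'zomyoksoz' -> 'zomyoksos'
Final form: 'zomyoksos'

zomyoksos


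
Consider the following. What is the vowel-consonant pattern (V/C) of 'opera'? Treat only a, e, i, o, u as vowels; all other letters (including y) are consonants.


Letter mapping: o = V, p = C, e = V, r = C, a = V.

VCVCV


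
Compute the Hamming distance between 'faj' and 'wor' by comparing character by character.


Alignment:
Position 1: 'f' vs 'w' = DIFFER
Position 2: 'a' vs 'o' = DIFFER
Position 3: 'j' vs 'r' = DIFFER
Total differences: 3

3


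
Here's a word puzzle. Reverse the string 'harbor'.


Reverse 'harbor' character by character: 'robrah'.

robrah


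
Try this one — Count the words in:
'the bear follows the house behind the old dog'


Split into words: the | bear | follows | the | house | behind | the | old | dog = 9 words.

9


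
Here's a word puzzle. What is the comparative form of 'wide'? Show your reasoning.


Apply comparative formation (ends in e: add -r): 'wide' -> 'wider'.

wider


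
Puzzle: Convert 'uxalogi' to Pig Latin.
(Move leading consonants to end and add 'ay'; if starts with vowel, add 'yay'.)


'uxalogi' starts with a vowel, so add 'yay': 'uxalogiyay'.

uxalogiyay


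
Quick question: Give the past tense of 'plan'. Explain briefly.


Apply rule: Double final consonant and add -ed. 'plan' becomes 'planned'.

planned


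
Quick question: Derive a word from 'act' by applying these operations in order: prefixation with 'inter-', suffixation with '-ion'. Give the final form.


Step 1: Add prefix 'inter-' to 'act' = 'interact'
Step 2: Add suffix '-ion' to 'interact' = 'interaction'

interaction


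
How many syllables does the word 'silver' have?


Break 'silver' into syllables: sil-ver -> sil | ver = 2 syllables

2 syllables


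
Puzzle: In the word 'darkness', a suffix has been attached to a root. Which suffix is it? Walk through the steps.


The word 'darkness' = 'dark' (root) + '-ness' (suffix). The suffix is '-ness'.

ness


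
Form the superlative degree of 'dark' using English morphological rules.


Apply superlative formation (add -est): 'dark' -> 'darkest'.

darkest


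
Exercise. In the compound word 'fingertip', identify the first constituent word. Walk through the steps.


Split 'fingertip' into 'finger' + 'tip'. The first part is 'finger'.

finger


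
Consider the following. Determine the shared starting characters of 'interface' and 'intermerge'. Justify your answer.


Compare from the start: 5 characters match: 'inter'. Mismatch at position 6: 'f' vs 'm'.

inter


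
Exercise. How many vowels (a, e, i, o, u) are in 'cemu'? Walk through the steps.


Vowels in 'cemu': e, u = 2 vowels.

2


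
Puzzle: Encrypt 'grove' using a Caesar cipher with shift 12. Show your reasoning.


Shift each letter by 12: g -> s, r -> d, o -> a, v -> h, e -> q. Result: 'sdahq'.

sdahq


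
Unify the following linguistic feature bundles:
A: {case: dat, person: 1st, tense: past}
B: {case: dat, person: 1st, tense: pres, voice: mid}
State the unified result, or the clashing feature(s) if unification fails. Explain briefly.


Compare features:
case: A=dat vs B=dat -> unified: dat
person: A=1st vs B=1st -> unified: 1st
tense: A=past vs B=pres -> CLASH
voice: A=_ vs B=mid -> unified: mid
Clash detected on feature 'tense' (past vs pres); unification fails.

CLASH on 'tense' (past vs pres)


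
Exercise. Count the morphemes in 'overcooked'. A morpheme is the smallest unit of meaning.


Decomposition: over- (prefix) + cook (root) + -ed (suffix) = 3 morpheme(s)

3 morphemes


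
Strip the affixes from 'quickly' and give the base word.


Remove suffix '-ly' from 'quickly' to get root 'quick'.

quick


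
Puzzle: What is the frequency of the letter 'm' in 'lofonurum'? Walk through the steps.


Letter 'm' in 'lofonurum': found at position(s) 9 = 1 occurrence(s).

1


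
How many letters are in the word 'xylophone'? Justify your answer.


Spell out 'xylophone' and number each letter: x(1), y(2), l(3), o(4), p(5), h(6), o(7), n(8), e(9). Total: 9 letters.

9


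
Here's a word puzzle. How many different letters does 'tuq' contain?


Unique letters in 'tuq': {q, t, u} = 3 distinct letters.

3


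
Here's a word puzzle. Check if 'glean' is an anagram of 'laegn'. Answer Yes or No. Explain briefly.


Sorted letters of 'glean': 'aegln'
Sorted letters of 'laegn': 'aegln'
They match.

Yes


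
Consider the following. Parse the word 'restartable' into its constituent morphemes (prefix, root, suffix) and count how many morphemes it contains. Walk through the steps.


Step 1: Identify prefix: 're' (meaning: again)
Step 2: Identify root: 'start'
Step 3: Identify suffix(es): 'able'
Decomposition: re- (prefix: again) + start (root) + -able (suffix: capable of)
Total morphemes: 3

3 morphemes (re- (prefix: again) + start (root) + -able (suffix: capable of))


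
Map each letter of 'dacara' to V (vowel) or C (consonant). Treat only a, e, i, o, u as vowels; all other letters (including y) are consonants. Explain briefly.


Letter mapping: d = C, a = V, c = C, a = V, r = C, a = V.

CVCVCV


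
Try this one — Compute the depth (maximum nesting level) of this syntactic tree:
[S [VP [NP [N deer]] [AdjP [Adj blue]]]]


Count bracket nesting levels:
'[' at pos 0: depth = 1
'[' at pos 3: depth = 2
'[' at pos 7: depth = 3
'[' at pos 11: depth = 4
'[' at pos 21: depth = 3
'[' at pos 27: depth = 4
Maximum depth reached: 4

4


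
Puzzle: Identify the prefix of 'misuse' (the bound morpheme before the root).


The word 'misuse' = 'mis' (prefix) + 'use' (root). The prefix is 'mis'.

mis


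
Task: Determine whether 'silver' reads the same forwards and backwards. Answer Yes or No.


Forward: 'silver'
Reversed: 'revlis'
They differ.

No


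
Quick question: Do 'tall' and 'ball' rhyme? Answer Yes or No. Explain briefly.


Rime (stressed vowel + following sounds) of 'tall': -all = /ɔːl/
Rime of 'ball': -all = /ɔːl/
/ɔːl/ and /ɔːl/ are the same ending sound, so the words rhyme.

Yes


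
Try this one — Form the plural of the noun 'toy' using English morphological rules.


Apply rule: Add -s. 'toy' becomes 'toys'.

toys


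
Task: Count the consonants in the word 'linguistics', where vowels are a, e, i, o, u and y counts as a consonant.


Consonants in 'linguistics': l, n, g, s, t, c, s = 7 consonants.

7


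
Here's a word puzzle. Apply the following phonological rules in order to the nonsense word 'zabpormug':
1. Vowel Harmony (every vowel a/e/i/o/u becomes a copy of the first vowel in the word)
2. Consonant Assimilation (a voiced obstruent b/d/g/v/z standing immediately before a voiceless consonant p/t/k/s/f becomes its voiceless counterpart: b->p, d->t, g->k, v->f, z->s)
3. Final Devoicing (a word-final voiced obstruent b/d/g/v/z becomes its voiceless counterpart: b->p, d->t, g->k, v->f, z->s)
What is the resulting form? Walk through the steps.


Starting form: 'zabpormug'
Rule 1: Vowel Harmony: all vowels become 'a' (matching first vowel). 'zabpormug' -> 'zabparmag'
Rule 2: Consonant Assimilation: voiced obstruent before voiceless consonant becomes voiceless ('bp' -> 'pp'). 'zabparmag' -> 'zapparmag'
Rule 3: Final Devoicing: word-final voiced obstruent 'g' becomes voiceless 'k'. 'zapparmag' -> 'zapparmak'
Final form: 'zapparmak'

zapparmak


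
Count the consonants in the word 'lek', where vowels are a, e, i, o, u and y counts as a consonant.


Consonants in 'lek': l, k = 2 consonants.

2


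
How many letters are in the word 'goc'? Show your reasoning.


Spell out 'goc' and number each letter: g(1), o(2), c(3). Total: 3 letters.

3


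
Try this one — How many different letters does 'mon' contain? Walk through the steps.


Unique letters in 'mon': {m, n, o} = 3 distinct letters.

3


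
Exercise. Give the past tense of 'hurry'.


Apply rule: Change -y to -ied. 'hurry' becomes 'hurried'.

hurried


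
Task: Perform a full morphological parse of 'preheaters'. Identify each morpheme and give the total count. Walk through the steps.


Step 1: Identify prefix: 'pre' (meaning: before)
Step 2: Identify root: 'heat'
Step 3: Identify suffix(es): 'er, s'
Decomposition: pre- (prefix: before) + heat (root) + -er (suffix: one who) + -s (plural)
Total morphemes: 4

4 morphemes (pre- (prefix: before) + heat (root) + -er (suffix: one who) + -s (plural))


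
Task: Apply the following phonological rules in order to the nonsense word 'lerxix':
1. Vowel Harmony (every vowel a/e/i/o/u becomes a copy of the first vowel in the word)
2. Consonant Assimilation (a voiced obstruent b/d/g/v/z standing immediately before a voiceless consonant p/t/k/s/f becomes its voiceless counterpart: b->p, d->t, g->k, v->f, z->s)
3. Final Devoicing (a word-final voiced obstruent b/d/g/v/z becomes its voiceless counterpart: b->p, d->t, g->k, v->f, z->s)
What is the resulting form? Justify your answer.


Starting form: 'lerxix'
Rule 1: Vowel Harmony: all vowels become 'e' (matching first vowel). 'lerxix' -> 'lerxex'
Rule 2: Consonant Assimilation: no voiced obstruent (b/d/g/v/z) stands immediately before a voiceless consonant (p/t/k/s/f). No change.
Rule 3: Final Devoicing: final consonant 'x' is not one of the voiced obstruents b/d/g/v/z. No change.
Final form: 'lerxex'

lerxex


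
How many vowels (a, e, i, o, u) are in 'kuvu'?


Vowels in 'kuvu': u, u = 2 vowels.

2


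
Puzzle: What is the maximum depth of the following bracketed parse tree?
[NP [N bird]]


Count bracket nesting levels:
'[' at pos 0: depth = 1
'[' at pos 4: depth = 2
Maximum depth reached: 2

2


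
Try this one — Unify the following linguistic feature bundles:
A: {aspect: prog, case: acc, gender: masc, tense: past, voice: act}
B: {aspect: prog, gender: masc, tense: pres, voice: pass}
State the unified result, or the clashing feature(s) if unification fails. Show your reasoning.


Compare features:
aspect: A=prog vs B=prog -> unified: prog
case: A=acc vs B=_ -> unified: acc
gender: A=masc vs B=masc -> unified: masc
tense: A=past vs B=pres -> CLASH
voice: A=act vs B=pass -> CLASH
Clashes detected on features 'tense' (past vs pres) and 'voice' (act vs pass); unification fails.

CLASH on 'tense' (past vs pres) and 'voice' (act vs pass)


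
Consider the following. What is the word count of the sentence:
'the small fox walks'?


Split into words: the | small | fox | walks = 4 words.

4


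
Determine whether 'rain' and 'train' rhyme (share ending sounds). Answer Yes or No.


Rime (stressed vowel + following sounds) of 'rain': -ain = /eɪn/
Rime of 'train': -ain = /eɪn/
/eɪn/ and /eɪn/ are the same ending sound, so the words rhyme.

Yes


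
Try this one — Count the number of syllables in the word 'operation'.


Break 'operation' into syllables: op-er-a-tion -> op | er | a | tion = 4 syllables

4 syllables


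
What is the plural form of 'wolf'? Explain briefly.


Apply rule: Change -f to -ves. 'wolf' becomes 'wolves'.

wolves


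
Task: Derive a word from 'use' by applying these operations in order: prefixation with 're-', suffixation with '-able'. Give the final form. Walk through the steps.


Step 1: Add prefix 're-' to 'use' = 'reuse'
Step 2: Add suffix '-able' to 'reuse' = 'reusable'

reusable


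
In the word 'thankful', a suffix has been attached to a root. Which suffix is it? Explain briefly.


The word 'thankful' = 'thank' (root) + '-ful' (suffix). The suffix is '-ful'.

ful


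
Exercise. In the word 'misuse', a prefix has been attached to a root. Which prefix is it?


The word 'misuse' = 'mis' (prefix) + 'use' (root). The prefix is 'mis'.

mis


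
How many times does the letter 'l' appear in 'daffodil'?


Letter 'l' in 'daffodil': found at position(s) 8 = 1 occurrence(s).

1


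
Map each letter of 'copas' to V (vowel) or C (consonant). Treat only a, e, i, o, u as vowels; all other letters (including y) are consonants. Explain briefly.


Letter mapping: c = C, o = V, p = C, a = V, s = C.

CVCVC


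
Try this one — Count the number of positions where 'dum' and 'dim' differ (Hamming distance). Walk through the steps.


Alignment:
Position 1: 'd' vs 'd' = match
Position 2: 'u' vs 'i' = DIFFER
Position 3: 'm' vs 'm' = match
Total differences: 1

1


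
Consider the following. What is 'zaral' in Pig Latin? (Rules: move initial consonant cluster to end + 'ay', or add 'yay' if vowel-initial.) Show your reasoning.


'zaral': move consonant cluster 'z' to end and add 'ay': 'aralzay'.

aralzay


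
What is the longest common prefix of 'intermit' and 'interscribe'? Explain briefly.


Compare from the start: 5 characters match: 'inter'. Mismatch at position 6: 'm' vs 's'.

inter


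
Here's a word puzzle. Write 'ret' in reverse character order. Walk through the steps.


Reverse 'ret' character by character: 'ter'.

ter


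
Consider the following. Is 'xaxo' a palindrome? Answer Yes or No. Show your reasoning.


Forward: 'xaxo'
Reversed: 'oxax'
They differ.

No


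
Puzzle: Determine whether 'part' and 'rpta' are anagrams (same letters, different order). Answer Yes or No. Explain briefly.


Sorted letters of 'part': 'aprt'
Sorted letters of 'rpta': 'aprt'
They match.

Yes


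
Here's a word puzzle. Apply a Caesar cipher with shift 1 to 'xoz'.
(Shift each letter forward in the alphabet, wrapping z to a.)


Shift each letter by 1: x -> y, o -> p, z -> a. Result: 'ypa'.

ypa


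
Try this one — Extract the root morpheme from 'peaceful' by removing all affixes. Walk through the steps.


Remove suffix '-ful' from 'peaceful' to get root 'peace'.

peace


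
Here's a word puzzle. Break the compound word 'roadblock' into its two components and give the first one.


Split 'roadblock' into 'road' + 'block'. The first part is 'road'.

road


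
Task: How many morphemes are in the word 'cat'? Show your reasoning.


Decomposition: cat (free morpheme) = 1 morpheme(s)

1 morphemes


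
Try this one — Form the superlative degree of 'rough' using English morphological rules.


Apply superlative formation (add -est): 'rough' -> 'roughest'.

roughest


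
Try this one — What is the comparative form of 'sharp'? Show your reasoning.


Apply comparative formation (add -er): 'sharp' -> 'sharper'.

sharper


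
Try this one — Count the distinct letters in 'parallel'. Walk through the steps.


Unique letters in 'parallel': {a, e, l, p, r} = 5 distinct letters.

5


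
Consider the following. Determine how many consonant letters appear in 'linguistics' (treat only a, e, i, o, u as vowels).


Consonants in 'linguistics': l, n, g, s, t, c, s = 7 consonants.

7


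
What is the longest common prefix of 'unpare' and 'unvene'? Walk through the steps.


Compare from the start: 2 characters match: 'un'. Mismatch at position 3: 'p' vs 'v'.

un


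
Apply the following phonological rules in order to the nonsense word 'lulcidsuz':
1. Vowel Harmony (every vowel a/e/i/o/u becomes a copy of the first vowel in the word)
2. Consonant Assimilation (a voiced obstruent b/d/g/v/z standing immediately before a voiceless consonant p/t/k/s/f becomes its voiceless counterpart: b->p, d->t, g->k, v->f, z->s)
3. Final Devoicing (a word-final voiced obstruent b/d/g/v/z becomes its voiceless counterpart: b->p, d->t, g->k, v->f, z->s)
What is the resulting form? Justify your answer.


Starting form: 'lulcidsuz'
Rule 1: Vowel Harmony: all vowels become 'u' (matching first vowel). 'lulcidsuz' -> 'lulcudsuz'
Rule 2: Consonant Assimilation: voiced obstruent before voiceless consonant becomes voiceless ('ds' -> 'ts'). 'lulcudsuz' -> 'lulcutsuz'
Rule 3: Final Devoicing: word-final voiced obstruent 'z' becomes voiceless 's'. 'lulcutsuz' -> 'lulcutsus'
Final form: 'lulcutsus'

lulcutsus


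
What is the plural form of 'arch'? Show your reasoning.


Apply rule: Add -es (sibilant/fricative ending). 'arch' becomes 'arches'.

arches


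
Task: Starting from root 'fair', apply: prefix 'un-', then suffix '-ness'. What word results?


Step 1: Add prefix 'un-' to 'fair' = 'unfair'
Step 2: Add suffix '-ness' to 'unfair' = 'unfairness'

unfairness


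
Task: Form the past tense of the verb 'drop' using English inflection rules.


Apply rule: Double final consonant and add -ed. 'drop' becomes 'dropped'.

dropped


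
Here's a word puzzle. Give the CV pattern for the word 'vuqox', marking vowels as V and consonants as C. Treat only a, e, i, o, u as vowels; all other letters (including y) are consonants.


Letter mapping: v = C, u = V, q = C, o = V, x = C.

CVCVC


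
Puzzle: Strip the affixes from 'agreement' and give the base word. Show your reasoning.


Remove suffix '-ment' from 'agreement' to get root 'agree'.

agree


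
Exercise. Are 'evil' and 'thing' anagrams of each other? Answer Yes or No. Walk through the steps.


Sorted letters of 'evil': 'eilv'
Sorted letters of 'thing': 'ghint'
They do not match.

No


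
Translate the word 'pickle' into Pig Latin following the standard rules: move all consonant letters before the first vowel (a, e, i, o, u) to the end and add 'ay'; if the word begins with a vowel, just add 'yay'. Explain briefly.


'pickle': move consonant cluster 'p' to end and add 'ay': 'icklepay'.

icklepay


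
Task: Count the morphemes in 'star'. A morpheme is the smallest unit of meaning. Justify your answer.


Decomposition: star (free morpheme) = 1 morpheme(s)

1 morphemes


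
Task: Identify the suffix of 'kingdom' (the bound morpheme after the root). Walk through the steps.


The word 'kingdom' = 'king' (root) + '-dom' (suffix). The suffix is '-dom'.

dom


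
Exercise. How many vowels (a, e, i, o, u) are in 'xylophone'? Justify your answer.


Vowels in 'xylophone': o, o, e = 3 vowels.

3


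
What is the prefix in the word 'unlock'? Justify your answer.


The word 'unlock' = 'un' (prefix) + 'lock' (root). The prefix is 'un'.

un


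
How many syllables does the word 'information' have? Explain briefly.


Break 'information' into syllables: in-for-ma-tion -> in | for | ma | tion = 4 syllables

4 syllables


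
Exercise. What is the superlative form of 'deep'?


Apply superlative formation (add -est): 'deep' -> 'deepest'.

deepest


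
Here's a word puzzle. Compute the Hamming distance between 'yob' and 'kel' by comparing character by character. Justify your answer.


Alignment:
Position 1: 'y' vs 'k' = DIFFER
Position 2: 'o' vs 'e' = DIFFER
Position 3: 'b' vs 'l' = DIFFER
Total differences: 3

3


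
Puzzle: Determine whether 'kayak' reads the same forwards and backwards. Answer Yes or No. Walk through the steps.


Forward: 'kayak'
Reversed: 'kayak'
They are identical.

Yes


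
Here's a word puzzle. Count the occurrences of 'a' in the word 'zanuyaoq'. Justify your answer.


Letter 'a' in 'zanuyaoq': found at position(s) 2, 6 = 2 occurrence(s).

2


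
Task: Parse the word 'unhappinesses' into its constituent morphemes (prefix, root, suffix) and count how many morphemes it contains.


Step 1: Identify prefix: 'un' (meaning: not/reverse)
Step 2: Identify root: 'happy'
Step 3: Identify suffix(es): 'ness, es'
Decomposition: un- (prefix: not/reverse) + happy (root) + -ness (suffix: state of) + -es (plural)
Total morphemes: 4

4 morphemes (un- (prefix: not/reverse) + happy (root) + -ness (suffix: state of) + -es (plural))


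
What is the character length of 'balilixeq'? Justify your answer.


Spell out 'balilixeq' and number each letter: b(1), a(2), l(3), i(4), l(5), i(6), x(7), e(8), q(9). Total: 9 letters.

9


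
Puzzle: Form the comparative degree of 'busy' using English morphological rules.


Apply comparative formation (consonant + y: change y to i, add -er): 'busy' -> 'busier'.

busier


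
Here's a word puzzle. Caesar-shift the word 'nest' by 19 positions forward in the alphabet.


Shift each letter by 19: n -> g, e -> x, s -> l, t -> m. Result: 'gxlm'.

gxlm


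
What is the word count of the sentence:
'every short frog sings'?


Split into words: every | short | frog | sings = 4 words.

4


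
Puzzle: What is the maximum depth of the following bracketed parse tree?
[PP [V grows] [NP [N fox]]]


Count bracket nesting levels:
'[' at pos 0: depth = 1
'[' at pos 4: depth = 2
'[' at pos 14: depth = 2
'[' at pos 18: depth = 3
Maximum depth reached: 3

3


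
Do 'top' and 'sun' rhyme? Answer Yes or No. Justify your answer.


Rime (stressed vowel + following sounds) of 'top': -op = /ɒp/
Rime of 'sun': -un = /ʌn/
/ɒp/ and /ʌn/ are different ending sounds, so the words do not rhyme.

No


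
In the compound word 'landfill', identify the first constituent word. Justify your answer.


Split 'landfill' into 'land' + 'fill'. The first part is 'land'.

land


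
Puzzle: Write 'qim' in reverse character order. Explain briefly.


Reverse 'qim' character by character: 'miq'.

miq


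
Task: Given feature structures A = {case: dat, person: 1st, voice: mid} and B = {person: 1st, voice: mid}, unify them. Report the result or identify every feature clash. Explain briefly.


Compare features:
case: A=dat vs B=_ -> unified: dat
person: A=1st vs B=1st -> unified: 1st
voice: A=mid vs B=mid -> unified: mid
No clashes found.

Unified: {case: dat, person: 1st, voice: mid}


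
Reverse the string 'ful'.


Reverse 'ful' character by character: 'luf'.

luf


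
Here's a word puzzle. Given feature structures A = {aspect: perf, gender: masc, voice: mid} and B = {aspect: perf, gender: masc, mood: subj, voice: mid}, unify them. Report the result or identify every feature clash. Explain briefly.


Compare features:
aspect: A=perf vs B=perf -> unified: perf
gender: A=masc vs B=masc -> unified: masc
mood: A=_ vs B=subj -> unified: subj
voice: A=mid vs B=mid -> unified: mid
No clashes found.

Unified: {aspect: perf, gender: masc, mood: subj, voice: mid}


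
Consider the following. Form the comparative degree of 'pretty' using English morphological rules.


Apply comparative formation (consonant + y: change y to i, add -er): 'pretty' -> 'prettier'.

prettier


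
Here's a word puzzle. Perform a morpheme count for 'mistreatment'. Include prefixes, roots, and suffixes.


Decomposition: mis- (prefix) + treat (root) + -ment (suffix) = 3 morpheme(s)

3 morphemes


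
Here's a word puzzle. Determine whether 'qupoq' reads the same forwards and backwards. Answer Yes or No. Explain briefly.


Forward: 'qupoq'
Reversed: 'qopuq'
They differ.

No
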